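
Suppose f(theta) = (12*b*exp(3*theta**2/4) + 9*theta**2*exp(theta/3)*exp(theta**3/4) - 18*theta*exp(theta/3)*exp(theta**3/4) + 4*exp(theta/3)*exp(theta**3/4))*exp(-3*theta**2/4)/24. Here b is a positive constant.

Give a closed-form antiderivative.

For F(theta) to be correct the identity F'(theta) - f(theta) = 0 must hold.
Check: d/dtheta[b*theta/2 + exp(theta**3/4 - 3*theta**2/4 + theta/3)/2] = b/2 + 3*theta**2*exp(theta/3)*exp(-3*theta**2/4)*exp(theta**3/4)/8 - 3*theta*exp(theta/3)*exp(-3*theta**2/4)*exp(theta**3/4)/4 + exp(theta/3)*exp(-3*theta**2/4)*exp(theta**3/4)/6, which equals f(theta).

An antiderivative is F(theta) = b*theta/2 + exp(theta**3/4 - 3*theta**2/4 + theta/3)/2.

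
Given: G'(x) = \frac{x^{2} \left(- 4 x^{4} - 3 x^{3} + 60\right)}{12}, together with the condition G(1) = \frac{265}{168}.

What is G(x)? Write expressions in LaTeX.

G(x) = - \frac{x^{7}}{21} - \frac{x^{6}}{24} + \frac{5 x^{3}}{3}

Differentiate the proposed G(x) back; it has to land on the given G'(x).
A general antiderivative is - \frac{x^{7}}{21} - \frac{x^{6}}{24} + \frac{5 x^{3}}{3} + C.
The condition gives C = \frac{265}{168} - (\frac{265}{168}) = 0.
So G(x) = - \frac{x^{7}}{21} - \frac{x^{6}}{24} + \frac{5 x^{3}}{3}.
Check: d/dx[- \frac{x^{7}}{21} - \frac{x^{6}}{24} + \frac{5 x^{3}}{3}] = - \frac{x^{6}}{3} - \frac{x^{5}}{4} + 5 x^{2}, which equals G'(x).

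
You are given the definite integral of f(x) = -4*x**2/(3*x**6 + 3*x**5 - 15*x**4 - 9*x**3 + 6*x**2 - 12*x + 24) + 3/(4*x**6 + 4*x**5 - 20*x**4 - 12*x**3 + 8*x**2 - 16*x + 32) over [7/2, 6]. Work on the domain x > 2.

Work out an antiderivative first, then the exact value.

Factor the denominator (12*(x - 2)*(x - 1)*(x + 2)**2*(x**2 + 1)) and decompose: f = (x + 3)/(24*(x**2 + 1)) - 29/(1728*(x + 2)) - 11/(144*(x + 2)**2) + 7/(216*(x - 1)) - 11/(192*(x - 2)); each piece integrates to a log, atan, or power term.
F(x) = -11*log(x - 2)/192 + 7*log(x - 1)/216 - 29*log(x + 2)/1728 + log(x**2 + 1)/48 + atan(x)/8 + 11/(144*x + 288) is an antiderivative of f.
Check: d/dx[-11*log(x - 2)/192 + 7*log(x - 1)/216 - 29*log(x + 2)/1728 + log(x**2 + 1)/48 + atan(x)/8 + 11/(144*x + 288)] = (9 - 16*x**2)/(12*x**6 + 12*x**5 - 60*x**4 - 36*x**3 + 24*x**2 - 48*x + 96), which equals f(x).
F(6) = -11*log(4)/192 - 29*log(8)/1728 + 11/1152 + 7*log(5)/216 + log(37)/48 + atan(6)/8; F(7/2) = -29*log(11/2)/1728 - 11*log(3/2)/192 + 1/72 + 7*log(5/2)/216 + log(53/4)/48 + atan(7/2)/8.
Integral = F(6) - F(7/2) = -atan(7/2)/8 - 11*log(4)/192 - log(53/4)/48 - 29*log(8)/1728 - 7*log(5/2)/216 - 5/1152 + 11*log(3/2)/192 + 29*log(11/2)/1728 + 7*log(5)/216 + log(37)/48 + atan(6)/8.

Antiderivative: F(x) = -11*log(x - 2)/192 + 7*log(x - 1)/216 - 29*log(x + 2)/1728 + log(x**2 + 1)/48 + atan(x)/8 + 11/(144*x + 288); value = -atan(7/2)/8 - 11*log(4)/192 - log(53/4)/48 - 29*log(8)/1728 - 7*log(5/2)/216 - 5/1152 + 11*log(3/2)/192 + 29*log(11/2)/1728 + 7*log(5)/216 + log(37)/48 + atan(6)/8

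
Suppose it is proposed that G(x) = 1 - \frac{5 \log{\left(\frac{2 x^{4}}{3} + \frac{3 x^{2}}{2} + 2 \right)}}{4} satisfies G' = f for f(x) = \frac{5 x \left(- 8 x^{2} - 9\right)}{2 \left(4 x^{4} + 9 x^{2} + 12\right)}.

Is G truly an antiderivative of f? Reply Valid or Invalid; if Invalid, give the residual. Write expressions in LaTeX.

Valid - the claim checks out under differentiation.

d/dx[G] = \frac{- 40 x^{3} - 45 x}{8 x^{4} + 18 x^{2} + 24}
This equals f(x) exactly, so the claim holds.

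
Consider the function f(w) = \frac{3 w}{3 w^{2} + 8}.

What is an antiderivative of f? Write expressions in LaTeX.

The substitution u = \frac{w^{2}}{2} + \frac{4}{3} works: f is exactly (dF/du)*(du/dw) for that inner function.
Check: d/dw[\frac{\log{\left(\frac{w^{2}}{2} + \frac{4}{3} \right)}}{2}] = \frac{3 w}{3 w^{2} + 8} = f(w).

An antiderivative is F(w) = \frac{\log{\left(\frac{w^{2}}{2} + \frac{4}{3} \right)}}{2}.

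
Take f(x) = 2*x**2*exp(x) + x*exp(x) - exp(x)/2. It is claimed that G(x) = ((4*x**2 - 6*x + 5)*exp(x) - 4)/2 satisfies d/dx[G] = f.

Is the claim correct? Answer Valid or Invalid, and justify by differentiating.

d/dx[G] = 2*x**2*exp(x) + x*exp(x) - exp(x)/2
This equals f(x) exactly, so the claim holds.

Valid - the claim checks out under differentiation.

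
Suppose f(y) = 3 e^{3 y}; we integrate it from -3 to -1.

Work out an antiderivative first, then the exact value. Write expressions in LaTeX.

Antiderivative: F(y) = e^{3 y}; value = - \frac{1}{e^{9}} + e^{-3}

A first test for any F(y): its y-derivative must equal f(y) identically.
F(y) = e^{3 y} is an antiderivative of f.
Check: d/dy[e^{3 y}] = 3 e^{3 y} = f(y).
F(-1) = e^{-3}; F(-3) = e^{-9}.
Integral = F(-1) - F(-3) = - \frac{1}{e^{9}} + e^{-3}.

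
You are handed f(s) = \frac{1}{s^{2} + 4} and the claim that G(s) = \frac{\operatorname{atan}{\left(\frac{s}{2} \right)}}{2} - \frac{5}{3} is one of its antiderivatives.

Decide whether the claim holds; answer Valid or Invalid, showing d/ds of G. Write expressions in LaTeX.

Valid - differentiating G returns exactly f.

d/ds[G] = \frac{1}{s^{2} + 4}
This equals f(s) exactly, so the claim holds.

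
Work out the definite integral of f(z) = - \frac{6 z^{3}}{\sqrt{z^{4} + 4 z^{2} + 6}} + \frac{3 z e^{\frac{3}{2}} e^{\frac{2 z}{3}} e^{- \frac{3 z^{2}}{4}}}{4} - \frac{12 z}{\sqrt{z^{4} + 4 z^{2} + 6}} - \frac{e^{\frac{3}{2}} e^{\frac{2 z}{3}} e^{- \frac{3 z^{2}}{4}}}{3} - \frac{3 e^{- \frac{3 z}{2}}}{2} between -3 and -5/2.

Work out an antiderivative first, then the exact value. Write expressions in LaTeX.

The integrand splits into summands that can be handled one at a time.
F(z) = - \frac{\left(6 \sqrt{z^{4} + 4 z^{2} + 6} e^{\frac{3 z}{2}} + e^{\frac{3}{2}} e^{\frac{13 z}{6}} e^{- \frac{3 z^{2}}{4}} - 2\right) e^{- \frac{3 z}{2}}}{2} is an antiderivative of f.
Check: d/dz[- \frac{\left(6 \sqrt{z^{4} + 4 z^{2} + 6} e^{\frac{3 z}{2}} + e^{\frac{3}{2}} e^{\frac{13 z}{6}} e^{- \frac{3 z^{2}}{4}} - 2\right) e^{- \frac{3 z}{2}}}{2}] = \frac{\left(- 72 z^{3} e^{\frac{3 z}{2}} e^{\frac{3 z^{2}}{4}} + 9 z \sqrt{z^{4} + 4 z^{2} + 6} e^{\frac{3}{2}} e^{\frac{13 z}{6}} - 144 z e^{\frac{3 z}{2}} e^{\frac{3 z^{2}}{4}} - 4 \sqrt{z^{4} + 4 z^{2} + 6} e^{\frac{3}{2}} e^{\frac{13 z}{6}} - 18 \sqrt{z^{4} + 4 z^{2} + 6} e^{\frac{3 z^{2}}{4}}\right) e^{- \frac{3 z}{2}} e^{- \frac{3 z^{2}}{4}}}{12 \sqrt{z^{4} + 4 z^{2} + 6}}, which equals f(z).
F(-5/2) = - \frac{3 \sqrt{1121}}{4} - \frac{1}{2 e^{\frac{233}{48}}} + e^{\frac{15}{4}}; F(-3) = - 3 \sqrt{123} - \frac{1}{2 e^{\frac{29}{4}}} + e^{\frac{9}{2}}.
Integral = F(-5/2) - F(-3) = - e^{\frac{9}{2}} - \frac{3 \sqrt{1121}}{4} - \frac{1}{2 e^{\frac{233}{48}}} + \frac{1}{2 e^{\frac{29}{4}}} + 3 \sqrt{123} + e^{\frac{15}{4}}.

Antiderivative: F(z) = - \frac{\left(6 \sqrt{z^{4} + 4 z^{2} + 6} e^{\frac{3 z}{2}} + e^{\frac{3}{2}} e^{\frac{13 z}{6}} e^{- \frac{3 z^{2}}{4}} - 2\right) e^{- \frac{3 z}{2}}}{2}; value = - e^{\frac{9}{2}} - \frac{3 \sqrt{1121}}{4} - \frac{1}{2 e^{\frac{233}{48}}} + \frac{1}{2 e^{\frac{29}{4}}} + 3 \sqrt{123} + e^{\frac{15}{4}}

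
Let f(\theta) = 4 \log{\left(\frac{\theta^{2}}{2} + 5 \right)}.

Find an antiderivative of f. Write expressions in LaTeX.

An antiderivative is F(\theta) = 4 \theta \log{\left(\frac{\theta^{2}}{2} + 5 \right)} - 8 \theta + 8 \sqrt{10} \operatorname{atan}{\left(\frac{\sqrt{10} \theta}{10} \right)}.

Whatever form F(\theta) takes, F'(\theta) = f(\theta) is non-negotiable.
Check: d/d\theta[4 \theta \log{\left(\frac{\theta^{2}}{2} + 5 \right)} - 8 \theta + 8 \sqrt{10} \operatorname{atan}{\left(\frac{\sqrt{10} \theta}{10} \right)}] = 4 \log{\left(\frac{\theta^{2}}{2} + 5 \right)} = f(\theta).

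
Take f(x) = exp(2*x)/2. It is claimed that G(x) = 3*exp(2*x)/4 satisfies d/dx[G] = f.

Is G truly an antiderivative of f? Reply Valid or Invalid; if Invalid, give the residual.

d/dx[G] = 3*exp(2*x)/2
d/dx[G] - f(x) = exp(2*x) != 0.

Invalid: d/dx[G] - f = exp(2*x), which is not 0.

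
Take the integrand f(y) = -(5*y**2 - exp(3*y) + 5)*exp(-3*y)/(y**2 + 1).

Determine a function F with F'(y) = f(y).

An antiderivative is F(y) = (3*exp(3*y)*atan(y) + 5)*exp(-3*y)/3.

Check any antiderivative F(y) by computing F'(y) and comparing it with f(y).
Check: d/dy[(3*exp(3*y)*atan(y) + 5)*exp(-3*y)/3] = (-5*y**2 + exp(3*y) - 5)/(y**2*exp(3*y) + exp(3*y)), which equals f(y).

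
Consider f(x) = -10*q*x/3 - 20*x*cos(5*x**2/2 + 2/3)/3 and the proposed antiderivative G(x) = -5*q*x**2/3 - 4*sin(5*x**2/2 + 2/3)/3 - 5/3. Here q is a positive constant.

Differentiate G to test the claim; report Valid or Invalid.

d/dx[G] = -10*q*x/3 - 20*x*cos(5*x**2/2 + 2/3)/3
This equals f(x) exactly, so the claim holds.

Valid: G'(x) = f(x).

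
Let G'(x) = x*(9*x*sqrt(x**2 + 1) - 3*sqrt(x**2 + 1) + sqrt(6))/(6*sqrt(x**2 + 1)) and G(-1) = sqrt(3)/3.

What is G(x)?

Recover the given G'(x) by differentiating a candidate G(x); any mismatch rules it out.
A general antiderivative is x**3/2 - x**2/4 + sqrt(3*x**2/2 + 3/2)/3 + 3/4 + C.
The condition gives C = sqrt(3)/3 - (sqrt(3)/3) = 0.
So G(x) = x**3/2 - x**2/4 + sqrt(3*x**2/2 + 3/2)/3 + 3/4.
Check: d/dx[x**3/2 - x**2/4 + sqrt(3*x**2/2 + 3/2)/3 + 3/4] = (9*x**2*sqrt(x**2 + 1) - 3*x*sqrt(x**2 + 1) + sqrt(6)*x)/(6*sqrt(x**2 + 1)), which equals G'(x).

G(x) = x**3/2 - x**2/4 + sqrt(3*x**2/2 + 3/2)/3 + 3/4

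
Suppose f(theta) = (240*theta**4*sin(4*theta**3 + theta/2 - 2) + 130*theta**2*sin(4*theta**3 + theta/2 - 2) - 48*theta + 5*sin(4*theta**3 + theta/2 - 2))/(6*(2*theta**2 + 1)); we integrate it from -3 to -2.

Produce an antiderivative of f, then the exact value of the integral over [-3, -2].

Antiderivative: F(theta) = -2*log(2*theta**2 + 1) - 5*cos(4*theta**3 + theta/2 - 2)/3; value = -2*log(9) + 5*cos(223/2)/3 - 5*cos(35)/3 + 2*log(19)

Any candidate F(theta) must reproduce f(theta) exactly when differentiated.
F(theta) = -2*log(2*theta**2 + 1) - 5*cos(4*theta**3 + theta/2 - 2)/3 is an antiderivative of f.
Check: d/dtheta[-2*log(2*theta**2 + 1) - 5*cos(4*theta**3 + theta/2 - 2)/3] = (240*theta**4*sin(4*theta**3 + theta/2 - 2) + 130*theta**2*sin(4*theta**3 + theta/2 - 2) - 48*theta + 5*sin(4*theta**3 + theta/2 - 2))/(12*theta**2 + 6), which equals f(theta).
F(-2) = -2*log(9) - 5*cos(35)/3; F(-3) = -2*log(19) - 5*cos(223/2)/3.
Integral = F(-2) - F(-3) = -2*log(9) + 5*cos(223/2)/3 - 5*cos(35)/3 + 2*log(19).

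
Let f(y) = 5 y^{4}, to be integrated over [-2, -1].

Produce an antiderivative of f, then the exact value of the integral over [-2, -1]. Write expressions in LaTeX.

Antiderivative: F(y) = y^{5}; value = 31

An antiderivative F(y) passes only if d/dy[F] lands on f(y) exactly.
F(y) = y^{5} is an antiderivative of f.
Check: d/dy[y^{5}] = 5 y^{4} = f(y).
F(-1) = -1; F(-2) = -32.
Integral = F(-1) - F(-2) = 31.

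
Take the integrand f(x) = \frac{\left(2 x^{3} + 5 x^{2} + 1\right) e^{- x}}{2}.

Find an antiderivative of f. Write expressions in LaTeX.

An antiderivative is F(x) = \frac{\left(- 2 x^{3} - 11 x^{2} - 22 x - 23\right) e^{- x}}{2}.

Recognize the product-rule pattern: f = u'v + uv' with u = - x^{3} - \frac{11 x^{2}}{2} - 11 x - \frac{23}{2}, v = e^{- x}, so integration by parts undoes it.
Check: d/dx[\frac{\left(- 2 x^{3} - 11 x^{2} - 22 x - 23\right) e^{- x}}{2}] = \frac{\left(2 x^{3} + 5 x^{2} + 1\right) e^{- x}}{2} = f(x).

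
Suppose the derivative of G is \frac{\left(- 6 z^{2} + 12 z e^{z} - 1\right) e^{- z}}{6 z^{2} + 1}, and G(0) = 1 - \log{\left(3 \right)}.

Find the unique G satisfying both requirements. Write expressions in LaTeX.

Check a candidate G(z) by differentiating: d/dz[G] must match the given G'(z).
A general antiderivative is \log{\left(2 z^{2} + \frac{1}{3} \right)} + e^{- z} + C.
The condition gives C = 1 - \log{\left(3 \right)} - (1 - \log{\left(3 \right)}) = 0.
So G(z) = \left(e^{z} \log{\left(2 z^{2} + \frac{1}{3} \right)} + 1\right) e^{- z}.
Check: d/dz[\left(e^{z} \log{\left(2 z^{2} + \frac{1}{3} \right)} + 1\right) e^{- z}] = \frac{- 6 z^{2} + 12 z e^{z} - 1}{6 z^{2} e^{z} + e^{z}}, which equals G'(z).

G(z) = \left(e^{z} \log{\left(2 z^{2} + \frac{1}{3} \right)} + 1\right) e^{- z}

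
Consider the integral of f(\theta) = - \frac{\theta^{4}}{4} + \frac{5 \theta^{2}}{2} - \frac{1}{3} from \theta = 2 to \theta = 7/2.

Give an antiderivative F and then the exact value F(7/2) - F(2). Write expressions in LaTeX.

The integrand splits into summands that can be handled one at a time.
F(\theta) = - \frac{\theta^{5}}{20} + \frac{5 \theta^{3}}{6} - \frac{\theta}{3} is an antiderivative of f.
Check: d/d\theta[- \frac{\theta^{5}}{20} + \frac{5 \theta^{3}}{6} - \frac{\theta}{3}] = - \frac{\theta^{4}}{4} + \frac{5 \theta^{2}}{2} - \frac{1}{3} = f(\theta).
F(7/2) = \frac{5313}{640}; F(2) = \frac{22}{5}.
Integral = F(7/2) - F(2) = \frac{2497}{640}.

Antiderivative: F(\theta) = - \frac{\theta^{5}}{20} + \frac{5 \theta^{3}}{6} - \frac{\theta}{3}; value = \frac{2497}{640}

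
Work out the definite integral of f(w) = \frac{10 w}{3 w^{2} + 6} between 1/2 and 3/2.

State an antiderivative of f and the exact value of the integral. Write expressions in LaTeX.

f matches the chain-rule pattern g'(h)*h' with inner function h(w) = 2 w^{2} + 4; substituting u = h(w) collapses the integral.
F(w) = \frac{5 \log{\left(2 w^{2} + 4 \right)}}{3} is an antiderivative of f.
Check: d/dw[\frac{5 \log{\left(2 w^{2} + 4 \right)}}{3}] = \frac{10 w}{3 w^{2} + 6} = f(w).
F(3/2) = \frac{5 \log{\left(\frac{17}{2} \right)}}{3}; F(1/2) = \frac{5 \log{\left(\frac{9}{2} \right)}}{3}.
Integral = F(3/2) - F(1/2) = - \frac{5 \log{\left(\frac{9}{2} \right)}}{3} + \frac{5 \log{\left(\frac{17}{2} \right)}}{3}.

Antiderivative: F(w) = \frac{5 \log{\left(2 w^{2} + 4 \right)}}{3}; value = - \frac{5 \log{\left(\frac{9}{2} \right)}}{3} + \frac{5 \log{\left(\frac{17}{2} \right)}}{3}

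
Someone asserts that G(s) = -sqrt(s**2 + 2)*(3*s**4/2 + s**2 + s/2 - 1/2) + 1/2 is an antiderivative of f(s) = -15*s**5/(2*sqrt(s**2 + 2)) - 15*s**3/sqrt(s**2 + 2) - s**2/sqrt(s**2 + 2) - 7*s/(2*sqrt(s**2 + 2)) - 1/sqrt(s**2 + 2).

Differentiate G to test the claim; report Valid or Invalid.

Valid: G'(s) = f(s).

d/ds[G] = (-15*s**5 - 30*s**3 - 2*s**2 - 7*s - 2)/(2*sqrt(s**2 + 2))
This equals f(s) exactly, so the claim holds.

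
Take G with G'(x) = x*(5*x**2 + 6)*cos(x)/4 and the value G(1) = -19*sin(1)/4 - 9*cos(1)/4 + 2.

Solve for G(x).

G(x) = 5*x**3*sin(x)/4 + 15*x**2*cos(x)/4 - 6*x*sin(x) - 6*cos(x) + 2

A first test for any G(x): its x-derivative must equal the given G'(x).
A general antiderivative is 5*x**3*sin(x)/4 + 15*x**2*cos(x)/4 - 6*x*sin(x) - 6*cos(x) + C.
The condition gives C = -19*sin(1)/4 - 9*cos(1)/4 + 2 - (-19*sin(1)/4 - 9*cos(1)/4) = 2.
So G(x) = 5*x**3*sin(x)/4 + 15*x**2*cos(x)/4 - 6*x*sin(x) - 6*cos(x) + 2.
Check: d/dx[5*x**3*sin(x)/4 + 15*x**2*cos(x)/4 - 6*x*sin(x) - 6*cos(x) + 2] = 5*x**3*cos(x)/4 + 3*x*cos(x)/2, which equals G'(x).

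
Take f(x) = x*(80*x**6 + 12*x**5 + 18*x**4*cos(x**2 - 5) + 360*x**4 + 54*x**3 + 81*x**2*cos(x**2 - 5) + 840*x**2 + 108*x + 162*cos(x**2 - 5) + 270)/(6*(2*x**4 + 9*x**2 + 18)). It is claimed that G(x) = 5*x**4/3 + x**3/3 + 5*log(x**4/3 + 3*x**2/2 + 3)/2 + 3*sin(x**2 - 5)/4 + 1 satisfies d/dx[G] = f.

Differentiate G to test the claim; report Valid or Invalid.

Valid: G'(x) = f(x).

d/dx[G] = (80*x**7 + 12*x**6 + 18*x**5*cos(x**2 - 5) + 360*x**5 + 54*x**4 + 81*x**3*cos(x**2 - 5) + 840*x**3 + 108*x**2 + 162*x*cos(x**2 - 5) + 270*x)/(12*x**4 + 54*x**2 + 108)
This equals f(x) exactly, so the claim holds.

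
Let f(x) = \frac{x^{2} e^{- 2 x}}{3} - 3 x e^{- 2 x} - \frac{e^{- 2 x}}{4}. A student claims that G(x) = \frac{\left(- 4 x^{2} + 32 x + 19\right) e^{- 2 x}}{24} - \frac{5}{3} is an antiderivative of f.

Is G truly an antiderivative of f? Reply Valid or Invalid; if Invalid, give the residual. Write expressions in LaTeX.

d/dx[G] = \frac{\left(4 x^{2} - 36 x - 3\right) e^{- 2 x}}{12}
This equals f(x) exactly, so the claim holds.

Valid - the claim checks out under differentiation.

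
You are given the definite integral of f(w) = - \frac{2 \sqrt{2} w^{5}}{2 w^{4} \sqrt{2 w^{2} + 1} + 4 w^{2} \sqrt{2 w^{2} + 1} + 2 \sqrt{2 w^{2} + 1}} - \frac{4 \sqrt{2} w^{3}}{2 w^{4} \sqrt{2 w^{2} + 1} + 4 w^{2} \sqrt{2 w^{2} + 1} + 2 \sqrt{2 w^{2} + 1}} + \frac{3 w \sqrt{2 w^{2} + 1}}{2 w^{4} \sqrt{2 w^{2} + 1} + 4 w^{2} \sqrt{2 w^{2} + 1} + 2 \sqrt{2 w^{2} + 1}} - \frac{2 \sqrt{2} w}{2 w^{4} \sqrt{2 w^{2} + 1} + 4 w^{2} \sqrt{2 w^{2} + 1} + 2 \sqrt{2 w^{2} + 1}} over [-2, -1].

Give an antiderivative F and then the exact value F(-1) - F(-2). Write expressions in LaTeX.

Integrate term by term and add the pieces.
F(w) = - \sqrt{w^{2} + \frac{1}{2}} - \frac{3}{2 \left(2 w^{2} + 2\right)} is an antiderivative of f.
Check: d/dw[- \sqrt{w^{2} + \frac{1}{2}} - \frac{3}{2 \left(2 w^{2} + 2\right)}] = \frac{- 2 \sqrt{2} w^{5} - 4 \sqrt{2} w^{3} + 3 w \sqrt{2 w^{2} + 1} - 2 \sqrt{2} w}{2 w^{4} \sqrt{2 w^{2} + 1} + 4 w^{2} \sqrt{2 w^{2} + 1} + 2 \sqrt{2 w^{2} + 1}}, which equals f(w).
F(-1) = - \frac{\sqrt{6}}{2} - \frac{3}{8}; F(-2) = - \frac{3 \sqrt{2}}{2} - \frac{3}{20}.
Integral = F(-1) - F(-2) = - \frac{\sqrt{6}}{2} - \frac{9}{40} + \frac{3 \sqrt{2}}{2}.

Antiderivative: F(w) = - \sqrt{w^{2} + \frac{1}{2}} - \frac{3}{2 \left(2 w^{2} + 2\right)}; value = - \frac{\sqrt{6}}{2} - \frac{9}{40} + \frac{3 \sqrt{2}}{2}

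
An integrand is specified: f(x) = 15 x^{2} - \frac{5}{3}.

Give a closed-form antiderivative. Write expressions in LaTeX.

A candidate is checked by its d/dx: the result must match f(x).
Check: d/dx[5 x^{3} - \frac{5 x}{3}] = 15 x^{2} - \frac{5}{3} = f(x).

An antiderivative is F(x) = 5 x^{3} - \frac{5 x}{3}.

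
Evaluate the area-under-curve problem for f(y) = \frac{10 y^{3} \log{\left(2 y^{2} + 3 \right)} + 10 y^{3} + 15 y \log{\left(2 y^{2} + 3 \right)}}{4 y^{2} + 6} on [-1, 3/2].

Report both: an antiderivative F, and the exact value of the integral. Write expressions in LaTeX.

Antiderivative: F(y) = \frac{5 y^{2} \log{\left(2 y^{2} + 3 \right)}}{4}; value = - \frac{5 \log{\left(5 \right)}}{4} + \frac{45 \log{\left(\frac{15}{2} \right)}}{16}

Recognize the product-rule pattern: f = u'v + uv' with u = \frac{5 y^{2}}{4}, v = \log{\left(2 y^{2} + 3 \right)}, so integration by parts undoes it.
F(y) = \frac{5 y^{2} \log{\left(2 y^{2} + 3 \right)}}{4} is an antiderivative of f.
Check: d/dy[\frac{5 y^{2} \log{\left(2 y^{2} + 3 \right)}}{4}] = \frac{10 y^{3} \log{\left(2 y^{2} + 3 \right)} + 10 y^{3} + 15 y \log{\left(2 y^{2} + 3 \right)}}{4 y^{2} + 6} = f(y).
F(3/2) = \frac{45 \log{\left(\frac{15}{2} \right)}}{16}; F(-1) = \frac{5 \log{\left(5 \right)}}{4}.
Integral = F(3/2) - F(-1) = - \frac{5 \log{\left(5 \right)}}{4} + \frac{45 \log{\left(\frac{15}{2} \right)}}{16}.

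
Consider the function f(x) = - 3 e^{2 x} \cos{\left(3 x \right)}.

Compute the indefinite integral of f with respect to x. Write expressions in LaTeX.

Check any antiderivative F(x) by computing F'(x) and comparing it with f(x).
Check: d/dx[\frac{3 \left(- 3 \sin{\left(3 x \right)} - 2 \cos{\left(3 x \right)}\right) e^{2 x}}{13}] = - 3 e^{2 x} \cos{\left(3 x \right)} = f(x).

F(x) = \frac{3 \left(- 3 \sin{\left(3 x \right)} - 2 \cos{\left(3 x \right)}\right) e^{2 x}}{13} + C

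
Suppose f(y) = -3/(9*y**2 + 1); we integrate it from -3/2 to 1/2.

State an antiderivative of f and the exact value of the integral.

Any candidate F(y) must reproduce f(y) exactly when differentiated.
F(y) = -atan(3*y) is an antiderivative of f.
Check: d/dy[-atan(3*y)] = -3/(9*y**2 + 1) = f(y).
F(1/2) = -atan(3/2); F(-3/2) = atan(9/2).
Integral = F(1/2) - F(-3/2) = -atan(9/2) - atan(3/2).

Antiderivative: F(y) = -atan(3*y); value = -atan(9/2) - atan(3/2)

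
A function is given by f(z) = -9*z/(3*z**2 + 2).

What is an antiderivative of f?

An antiderivative is F(z) = -3*log(3*z**2/2 + 1)/2.

f matches the chain-rule pattern g'(h)*h' with inner function h(z) = 3*z**2/2 + 1; substituting u = h(z) collapses the integral.
Check: d/dz[-3*log(3*z**2/2 + 1)/2] = -9*z/(3*z**2 + 2) = f(z).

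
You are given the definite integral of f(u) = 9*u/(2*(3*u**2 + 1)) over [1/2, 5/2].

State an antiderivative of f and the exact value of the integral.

Antiderivative: F(u) = 3*log(3*u**2 + 1)/4; value = -3*log(7/4)/4 + 3*log(79/4)/4

The substitution w = 3*u**2 + 1 works: f is exactly (dF/dw)*(dw/du) for that inner function.
F(u) = 3*log(3*u**2 + 1)/4 is an antiderivative of f.
Check: d/du[3*log(3*u**2 + 1)/4] = 9*u/(6*u**2 + 2), which equals f(u).
F(5/2) = 3*log(79/4)/4; F(1/2) = 3*log(7/4)/4.
Integral = F(5/2) - F(1/2) = -3*log(7/4)/4 + 3*log(79/4)/4.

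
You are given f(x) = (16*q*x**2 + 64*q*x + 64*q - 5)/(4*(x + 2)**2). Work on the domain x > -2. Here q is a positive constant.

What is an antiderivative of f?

An antiderivative is F(x) = 4*q*x + 5/(2*(2*x + 4)).

Differentiate the proposed F(x) back; it has to land on f(x) exactly.
Check: d/dx[4*q*x + 5/(2*(2*x + 4))] = (16*q*x**2 + 64*q*x + 64*q - 5)/(4*x**2 + 16*x + 16), which equals f(x).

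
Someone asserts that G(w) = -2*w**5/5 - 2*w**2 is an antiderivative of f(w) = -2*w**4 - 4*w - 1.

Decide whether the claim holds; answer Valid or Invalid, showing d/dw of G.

d/dw[G] = -2*w**4 - 4*w
d/dw[G] - f(w) = 1 != 0.

Invalid: d/dw[G] - f = 1, which is not 0.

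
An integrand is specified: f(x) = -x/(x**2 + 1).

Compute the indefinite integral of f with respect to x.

f matches the chain-rule pattern g'(h)*h' with inner function h(x) = x**2 + 1; substituting u = h(x) collapses the integral.
Check: d/dx[-log(x**2 + 1)/2] = -x/(x**2 + 1) = f(x).

F(x) = -log(x**2 + 1)/2 + C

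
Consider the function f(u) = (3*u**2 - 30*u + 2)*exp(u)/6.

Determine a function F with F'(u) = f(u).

f has the shape v'r + vr' for v = u**2/2 - 6*u + 19/3 and r = exp(u) — it is the derivative of the product v*r.
Check: d/du[(3*u**2 - 36*u + 38)*exp(u)/6] = u**2*exp(u)/2 - 5*u*exp(u) + exp(u)/3, which equals f(u).

An antiderivative is F(u) = (3*u**2 - 36*u + 38)*exp(u)/6.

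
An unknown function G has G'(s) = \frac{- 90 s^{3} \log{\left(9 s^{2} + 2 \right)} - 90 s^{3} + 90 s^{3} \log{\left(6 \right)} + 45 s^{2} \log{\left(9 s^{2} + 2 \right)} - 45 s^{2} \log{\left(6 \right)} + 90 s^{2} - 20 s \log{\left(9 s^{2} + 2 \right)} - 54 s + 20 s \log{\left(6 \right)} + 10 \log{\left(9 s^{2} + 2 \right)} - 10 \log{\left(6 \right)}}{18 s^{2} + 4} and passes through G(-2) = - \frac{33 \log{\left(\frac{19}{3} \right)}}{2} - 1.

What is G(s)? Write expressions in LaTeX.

G(s) = - \frac{\left(5 s^{2} - 5 s + 3\right) \log{\left(\frac{3 s^{2}}{2} + \frac{1}{3} \right)}}{2} - 1

Recognize the product-rule pattern: G'(s) = u'v + uv' with u = - \frac{5 s^{2}}{2} + \frac{5 s}{2} - \frac{3}{2}, v = \log{\left(\frac{3 s^{2}}{2} + \frac{1}{3} \right)}, so integration by parts undoes it.
A general antiderivative is - \frac{\left(5 s^{2} - 5 s + 3\right) \log{\left(\frac{3 s^{2}}{2} + \frac{1}{3} \right)}}{2} + C.
The condition gives C = - \frac{33 \log{\left(\frac{19}{3} \right)}}{2} - 1 - (- \frac{33 \log{\left(\frac{19}{3} \right)}}{2}) = -1.
So G(s) = - \frac{\left(5 s^{2} - 5 s + 3\right) \log{\left(\frac{3 s^{2}}{2} + \frac{1}{3} \right)}}{2} - 1.
Check: d/ds[- \frac{\left(5 s^{2} - 5 s + 3\right) \log{\left(\frac{3 s^{2}}{2} + \frac{1}{3} \right)}}{2} - 1] = \frac{- 90 s^{3} \log{\left(9 s^{2} + 2 \right)} - 90 s^{3} + 90 s^{3} \log{\left(6 \right)} + 45 s^{2} \log{\left(9 s^{2} + 2 \right)} - 45 s^{2} \log{\left(6 \right)} + 90 s^{2} - 20 s \log{\left(9 s^{2} + 2 \right)} - 54 s + 20 s \log{\left(6 \right)} + 10 \log{\left(9 s^{2} + 2 \right)} - 10 \log{\left(6 \right)}}{18 s^{2} + 4} = G'(s).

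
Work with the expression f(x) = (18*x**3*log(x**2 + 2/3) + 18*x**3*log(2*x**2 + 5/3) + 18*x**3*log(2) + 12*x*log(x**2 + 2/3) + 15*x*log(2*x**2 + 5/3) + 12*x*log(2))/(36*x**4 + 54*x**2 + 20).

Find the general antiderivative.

F(x) = log(2*x**2 + 4/3)*log(2*x**2 + 5/3)/4 + C

f has the shape u'v + uv' for u = log(2*x**2 + 4/3)/4 and v = log(2*x**2 + 5/3) — it is the derivative of the product u*v.
Check: d/dx[log(2*x**2 + 4/3)*log(2*x**2 + 5/3)/4] = (18*x**3*log(x**2 + 2/3) + 18*x**3*log(2*x**2 + 5/3) + 18*x**3*log(2) + 12*x*log(x**2 + 2/3) + 15*x*log(2*x**2 + 5/3) + 12*x*log(2))/(36*x**4 + 54*x**2 + 20) = f(x).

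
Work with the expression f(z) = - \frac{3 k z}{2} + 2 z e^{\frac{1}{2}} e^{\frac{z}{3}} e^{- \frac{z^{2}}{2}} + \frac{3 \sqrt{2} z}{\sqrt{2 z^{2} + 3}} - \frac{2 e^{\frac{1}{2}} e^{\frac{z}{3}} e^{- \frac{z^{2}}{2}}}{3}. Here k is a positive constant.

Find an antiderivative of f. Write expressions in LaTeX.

An antiderivative is F(z) = - \frac{3 k z^{2}}{4} + \frac{3 \sqrt{2} \sqrt{2 z^{2} + 3}}{2} - 2 e^{\frac{1}{2}} e^{\frac{z}{3}} e^{- \frac{z^{2}}{2}}.

Integrate term by term and add the pieces.
Check: d/dz[- \frac{3 k z^{2}}{4} + \frac{3 \sqrt{2} \sqrt{2 z^{2} + 3}}{2} - 2 e^{\frac{1}{2}} e^{\frac{z}{3}} e^{- \frac{z^{2}}{2}}] = \frac{\left(- 9 k z \sqrt{2 z^{2} + 3} e^{\frac{z^{2}}{2}} + 12 z \sqrt{2 z^{2} + 3} e^{\frac{1}{2}} e^{\frac{z}{3}} + 18 \sqrt{2} z e^{\frac{z^{2}}{2}} - 4 \sqrt{2 z^{2} + 3} e^{\frac{1}{2}} e^{\frac{z}{3}}\right) e^{- \frac{z^{2}}{2}}}{6 \sqrt{2 z^{2} + 3}}, which equals f(z).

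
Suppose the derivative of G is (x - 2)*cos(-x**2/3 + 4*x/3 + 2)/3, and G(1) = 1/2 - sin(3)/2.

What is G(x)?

The substitution u = -x**2/3 + 4*x/3 + 2 works: G'(x) is exactly (dG/du)*(du/dx) for that inner function.
A general antiderivative is -sin(-x**2/3 + 4*x/3 + 2)/2 + C.
The condition gives C = 1/2 - sin(3)/2 - (-sin(3)/2) = 1/2.
So G(x) = (1 - sin(-x**2/3 + 4*x/3 + 2))/2.
Check: d/dx[(1 - sin(-x**2/3 + 4*x/3 + 2))/2] = x*cos(-x**2/3 + 4*x/3 + 2)/3 - 2*cos(-x**2/3 + 4*x/3 + 2)/3, which equals G'(x).

G(x) = (1 - sin(-x**2/3 + 4*x/3 + 2))/2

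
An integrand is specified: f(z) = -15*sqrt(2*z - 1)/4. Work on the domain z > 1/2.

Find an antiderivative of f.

An antiderivative is F(z) = -5*(2*z - 1)**(3/2)/4.

A candidate is checked by its d/dz: the result must match f(z).
Check: d/dz[-5*(2*z - 1)**(3/2)/4] = -15*sqrt(2*z - 1)/4 = f(z).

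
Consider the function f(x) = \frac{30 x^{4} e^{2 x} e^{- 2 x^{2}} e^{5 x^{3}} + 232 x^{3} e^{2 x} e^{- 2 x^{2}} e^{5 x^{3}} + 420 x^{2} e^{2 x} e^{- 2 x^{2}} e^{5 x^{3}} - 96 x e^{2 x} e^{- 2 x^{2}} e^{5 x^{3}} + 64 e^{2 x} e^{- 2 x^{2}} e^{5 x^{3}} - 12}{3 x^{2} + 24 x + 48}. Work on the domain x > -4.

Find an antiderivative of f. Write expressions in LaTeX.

An antiderivative is F(x) = \frac{2 e^{5 x^{3} - 2 x^{2} + 2 x}}{3} + \frac{4}{x + 4}.

Whatever form F(x) takes, F'(x) = f(x) is non-negotiable.
Check: d/dx[\frac{2 e^{5 x^{3} - 2 x^{2} + 2 x}}{3} + \frac{4}{x + 4}] = \frac{30 x^{4} e^{2 x} e^{- 2 x^{2}} e^{5 x^{3}} + 232 x^{3} e^{2 x} e^{- 2 x^{2}} e^{5 x^{3}} + 420 x^{2} e^{2 x} e^{- 2 x^{2}} e^{5 x^{3}} - 96 x e^{2 x} e^{- 2 x^{2}} e^{5 x^{3}} + 64 e^{2 x} e^{- 2 x^{2}} e^{5 x^{3}} - 12}{3 x^{2} + 24 x + 48} = f(x).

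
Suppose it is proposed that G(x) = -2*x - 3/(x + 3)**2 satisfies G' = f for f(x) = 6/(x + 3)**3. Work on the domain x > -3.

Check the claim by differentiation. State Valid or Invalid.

d/dx[G] = (-2*x**3 - 18*x**2 - 54*x - 48)/(x**3 + 9*x**2 + 27*x + 27)
d/dx[G] - f(x) = -2 != 0.

Invalid: d/dx[G] - f = -2, which is not 0.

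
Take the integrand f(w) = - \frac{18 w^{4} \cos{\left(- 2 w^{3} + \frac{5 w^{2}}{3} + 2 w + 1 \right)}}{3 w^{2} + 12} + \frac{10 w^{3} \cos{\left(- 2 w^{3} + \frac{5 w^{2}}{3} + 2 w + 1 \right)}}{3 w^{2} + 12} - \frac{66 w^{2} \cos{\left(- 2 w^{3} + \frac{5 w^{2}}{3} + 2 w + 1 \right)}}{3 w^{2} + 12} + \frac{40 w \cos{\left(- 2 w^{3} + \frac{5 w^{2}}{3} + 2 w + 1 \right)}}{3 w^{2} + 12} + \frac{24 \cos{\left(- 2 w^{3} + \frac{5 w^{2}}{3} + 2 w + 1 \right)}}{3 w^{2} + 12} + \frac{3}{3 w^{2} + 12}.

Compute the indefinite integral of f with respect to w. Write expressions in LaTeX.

The integrand splits into summands that can be handled one at a time.
Check: d/dw[\sin{\left(- 2 w^{3} + \frac{5 w^{2}}{3} + 2 w + 1 \right)} + \frac{\operatorname{atan}{\left(\frac{w}{2} \right)}}{2}] = \frac{- 18 w^{4} \cos{\left(- 2 w^{3} + \frac{5 w^{2}}{3} + 2 w + 1 \right)} + 10 w^{3} \cos{\left(- 2 w^{3} + \frac{5 w^{2}}{3} + 2 w + 1 \right)} - 66 w^{2} \cos{\left(- 2 w^{3} + \frac{5 w^{2}}{3} + 2 w + 1 \right)} + 40 w \cos{\left(- 2 w^{3} + \frac{5 w^{2}}{3} + 2 w + 1 \right)} + 24 \cos{\left(- 2 w^{3} + \frac{5 w^{2}}{3} + 2 w + 1 \right)} + 3}{3 w^{2} + 12}, which equals f(w).

F(w) = \sin{\left(- 2 w^{3} + \frac{5 w^{2}}{3} + 2 w + 1 \right)} + \frac{\operatorname{atan}{\left(\frac{w}{2} \right)}}{2} + C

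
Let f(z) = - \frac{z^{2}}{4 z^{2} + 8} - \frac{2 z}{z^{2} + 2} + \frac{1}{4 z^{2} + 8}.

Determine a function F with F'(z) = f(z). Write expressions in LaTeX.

An antiderivative is F(z) = - \frac{z}{4} - \log{\left(z^{2} + 2 \right)} + \frac{3 \sqrt{2} \operatorname{atan}{\left(\frac{\sqrt{2} z}{2} \right)}}{8}.

The integrand splits into summands that can be handled one at a time.
Check: d/dz[- \frac{z}{4} - \log{\left(z^{2} + 2 \right)} + \frac{3 \sqrt{2} \operatorname{atan}{\left(\frac{\sqrt{2} z}{2} \right)}}{8}] = \frac{- z^{2} - 8 z + 1}{4 z^{2} + 8}, which equals f(z).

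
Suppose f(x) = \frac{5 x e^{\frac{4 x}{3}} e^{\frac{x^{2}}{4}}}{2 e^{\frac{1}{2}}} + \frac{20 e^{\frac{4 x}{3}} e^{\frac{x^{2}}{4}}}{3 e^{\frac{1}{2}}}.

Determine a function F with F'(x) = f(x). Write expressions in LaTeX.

An antiderivative is F(x) = \frac{5 e^{\frac{4 x}{3}} e^{\frac{x^{2}}{4}}}{e^{\frac{1}{2}}}.

The substitution u = \frac{x^{2}}{4} + \frac{4 x}{3} - \frac{1}{2} works: f is exactly (dF/du)*(du/dx) for that inner function.
Check: d/dx[\frac{5 e^{\frac{4 x}{3}} e^{\frac{x^{2}}{4}}}{e^{\frac{1}{2}}}] = \frac{15 x e^{\frac{4 x}{3}} e^{\frac{x^{2}}{4}} + 40 e^{\frac{4 x}{3}} e^{\frac{x^{2}}{4}}}{6 e^{\frac{1}{2}}}, which equals f(x).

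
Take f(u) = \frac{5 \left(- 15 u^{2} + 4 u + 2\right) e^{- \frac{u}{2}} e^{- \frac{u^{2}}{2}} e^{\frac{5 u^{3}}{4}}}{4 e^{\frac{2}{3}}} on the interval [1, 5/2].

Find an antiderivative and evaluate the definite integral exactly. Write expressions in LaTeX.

f matches the chain-rule pattern g'(h)*h' with inner function h(u) = \frac{5 u^{3}}{4} - \frac{u^{2}}{2} - \frac{u}{2} - \frac{2}{3}; substituting w = h(u) collapses the integral.
F(u) = - 5 e^{\frac{5 u^{3}}{4} - \frac{u^{2}}{2} - \frac{u}{2} - \frac{2}{3}} is an antiderivative of f.
Check: d/du[- 5 e^{\frac{5 u^{3}}{4} - \frac{u^{2}}{2} - \frac{u}{2} - \frac{2}{3}}] = \frac{\left(- 75 u^{2} + 20 u + 10\right) e^{- \frac{u}{2}} e^{- \frac{u^{2}}{2}} e^{\frac{5 u^{3}}{4}}}{4 e^{\frac{2}{3}}}, which equals f(u).
F(5/2) = - 5 e^{\frac{1391}{96}}; F(1) = - \frac{5}{e^{\frac{5}{12}}}.
Integral = F(5/2) - F(1) = - 5 e^{\frac{1391}{96}} + \frac{5}{e^{\frac{5}{12}}}.

Antiderivative: F(u) = - 5 e^{\frac{5 u^{3}}{4} - \frac{u^{2}}{2} - \frac{u}{2} - \frac{2}{3}}; value = - 5 e^{\frac{1391}{96}} + \frac{5}{e^{\frac{5}{12}}}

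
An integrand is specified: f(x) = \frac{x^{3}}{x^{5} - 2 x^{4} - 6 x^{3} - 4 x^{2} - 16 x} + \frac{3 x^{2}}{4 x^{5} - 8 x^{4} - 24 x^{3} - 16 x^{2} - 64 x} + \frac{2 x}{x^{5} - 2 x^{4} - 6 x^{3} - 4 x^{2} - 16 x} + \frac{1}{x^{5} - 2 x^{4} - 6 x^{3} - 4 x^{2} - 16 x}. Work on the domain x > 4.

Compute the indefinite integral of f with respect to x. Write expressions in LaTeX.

F(x) = - \frac{\log{\left(x \right)}}{16} + \frac{85 \log{\left(x - 4 \right)}}{432} - \frac{\log{\left(x + 2 \right)}}{9} - \frac{5 \log{\left(x^{2} + 2 \right)}}{432} - \frac{\sqrt{2} \operatorname{atan}{\left(\frac{\sqrt{2} x}{2} \right)}}{216} + C

The denominator factors as 4 x \left(x - 4\right) \left(x + 2\right) \left(x^{2} + 2\right); partial fractions split f into directly integrable pieces: - \frac{5 x + 2}{216 \left(x^{2} + 2\right)} - \frac{1}{9 \left(x + 2\right)} + \frac{85}{432 \left(x - 4\right)} - \frac{1}{16 x}.
Check: d/dx[- \frac{\log{\left(x \right)}}{16} + \frac{85 \log{\left(x - 4 \right)}}{432} - \frac{\log{\left(x + 2 \right)}}{9} - \frac{5 \log{\left(x^{2} + 2 \right)}}{432} - \frac{\sqrt{2} \operatorname{atan}{\left(\frac{\sqrt{2} x}{2} \right)}}{216}] = \frac{4 x^{3} + 3 x^{2} + 8 x + 4}{4 x^{5} - 8 x^{4} - 24 x^{3} - 16 x^{2} - 64 x}, which equals f(x).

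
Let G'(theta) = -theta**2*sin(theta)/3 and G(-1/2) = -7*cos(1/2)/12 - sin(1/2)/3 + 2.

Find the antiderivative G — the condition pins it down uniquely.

G(theta) = theta**2*cos(theta)/3 - 2*theta*sin(theta)/3 - 2*cos(theta)/3 + 2

Any candidate G(theta) must reproduce the stated G'(theta) exactly.
A general antiderivative is theta**2*cos(theta)/3 - 2*theta*sin(theta)/3 - 2*cos(theta)/3 + C.
The condition gives C = -7*cos(1/2)/12 - sin(1/2)/3 + 2 - (-7*cos(1/2)/12 - sin(1/2)/3) = 2.
So G(theta) = theta**2*cos(theta)/3 - 2*theta*sin(theta)/3 - 2*cos(theta)/3 + 2.
Check: d/dtheta[theta**2*cos(theta)/3 - 2*theta*sin(theta)/3 - 2*cos(theta)/3 + 2] = -theta**2*sin(theta)/3 = G'(theta).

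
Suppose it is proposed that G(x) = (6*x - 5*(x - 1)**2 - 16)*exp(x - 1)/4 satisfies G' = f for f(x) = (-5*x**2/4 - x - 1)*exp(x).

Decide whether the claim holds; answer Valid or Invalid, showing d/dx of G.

Invalid: d/dx[G] - f = -5*x**2*exp(-1)*exp(x)/4 + 5*x**2*exp(x)/4 + 3*x*exp(-1)*exp(x)/2 + x*exp(x) - 5*exp(-1)*exp(x)/4 + exp(x), which is not 0.

d/dx[G] = -5*x**2*exp(-1)*exp(x)/4 + 3*x*exp(-1)*exp(x)/2 - 5*exp(-1)*exp(x)/4
d/dx[G] - f(x) = -5*x**2*exp(-1)*exp(x)/4 + 5*x**2*exp(x)/4 + 3*x*exp(-1)*exp(x)/2 + x*exp(x) - 5*exp(-1)*exp(x)/4 + exp(x) != 0.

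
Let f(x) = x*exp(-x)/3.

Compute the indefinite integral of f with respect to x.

f has the shape u'v + uv' for u = -x/3 - 1/3 and v = exp(-x) — it is the derivative of the product u*v.
Check: d/dx[-x*exp(-x)/3 - exp(-x)/3] = x*exp(-x)/3 = f(x).

F(x) = -x*exp(-x)/3 - exp(-x)/3 + C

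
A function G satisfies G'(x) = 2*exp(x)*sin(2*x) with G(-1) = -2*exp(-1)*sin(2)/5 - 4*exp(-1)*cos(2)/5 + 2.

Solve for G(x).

A candidate passes only if d/dx[G] lands on the given G'(x) exactly.
A general antiderivative is 2*exp(x)*sin(2*x)/5 - 4*exp(x)*cos(2*x)/5 + C.
The condition gives C = -2*exp(-1)*sin(2)/5 - 4*exp(-1)*cos(2)/5 + 2 - (-2*exp(-1)*sin(2)/5 - 4*exp(-1)*cos(2)/5) = 2.
So G(x) = 2*(exp(x)*sin(2*x) - 2*exp(x)*cos(2*x) + 5)/5.
Check: d/dx[2*(exp(x)*sin(2*x) - 2*exp(x)*cos(2*x) + 5)/5] = 2*exp(x)*sin(2*x) = G'(x).

G(x) = 2*(exp(x)*sin(2*x) - 2*exp(x)*cos(2*x) + 5)/5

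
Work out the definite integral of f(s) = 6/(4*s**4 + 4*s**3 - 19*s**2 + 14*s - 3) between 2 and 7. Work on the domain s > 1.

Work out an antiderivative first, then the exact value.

Antiderivative: F(s) = 3*(49*(2*s - 1)*log(s - 1) - 48*(2*s - 1)*log(s - 1/2) - (2*s - 1)*log(s + 3) + 56)/(98*(2*s - 1)); value = -72*log(13/2)/49 - 40/91 - 3*log(10)/98 + 3*log(5)/98 + 72*log(3/2)/49 + 3*log(6)/2

Factor the denominator ((s - 1)*(s + 3)*(2*s - 1)**2) and decompose: f = -144/(49*(2*s - 1)) - 24/(7*(2*s - 1)**2) - 3/(98*(s + 3)) + 3/(2*(s - 1)); each piece integrates to a log, atan, or power term.
F(s) = 3*(49*(2*s - 1)*log(s - 1) - 48*(2*s - 1)*log(s - 1/2) - (2*s - 1)*log(s + 3) + 56)/(98*(2*s - 1)) is an antiderivative of f.
Check: d/ds[3*(49*(2*s - 1)*log(s - 1) - 48*(2*s - 1)*log(s - 1/2) - (2*s - 1)*log(s + 3) + 56)/(98*(2*s - 1))] = 6/(4*s**4 + 4*s**3 - 19*s**2 + 14*s - 3) = f(s).
F(7) = -72*log(13/2)/49 - 3*log(10)/98 + 12/91 + 3*log(6)/2; F(2) = -72*log(3/2)/49 - 3*log(5)/98 + 4/7.
Integral = F(7) - F(2) = -72*log(13/2)/49 - 40/91 - 3*log(10)/98 + 3*log(5)/98 + 72*log(3/2)/49 + 3*log(6)/2.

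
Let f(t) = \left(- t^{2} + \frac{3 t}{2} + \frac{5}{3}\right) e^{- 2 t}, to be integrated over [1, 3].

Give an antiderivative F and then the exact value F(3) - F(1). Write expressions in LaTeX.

Recognize the product-rule pattern: f = u'v + uv' with u = \frac{t^{2}}{2} - \frac{t}{4} - \frac{23}{24}, v = e^{- 2 t}, so integration by parts undoes it.
F(t) = \frac{\left(12 t^{2} - 6 t - 23\right) e^{- 2 t}}{24} is an antiderivative of f.
Check: d/dt[\frac{\left(12 t^{2} - 6 t - 23\right) e^{- 2 t}}{24}] = \frac{\left(- 6 t^{2} + 9 t + 10\right) e^{- 2 t}}{6}, which equals f(t).
F(3) = \frac{67}{24 e^{6}}; F(1) = - \frac{17}{24 e^{2}}.
Integral = F(3) - F(1) = \frac{67}{24 e^{6}} + \frac{17}{24 e^{2}}.

Antiderivative: F(t) = \frac{\left(12 t^{2} - 6 t - 23\right) e^{- 2 t}}{24}; value = \frac{67}{24 e^{6}} + \frac{17}{24 e^{2}}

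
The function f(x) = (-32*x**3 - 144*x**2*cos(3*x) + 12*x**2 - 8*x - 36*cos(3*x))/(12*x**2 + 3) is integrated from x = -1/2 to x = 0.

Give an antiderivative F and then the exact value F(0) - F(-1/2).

An antiderivative F(x) passes only if d/dx[F] lands on f(x) exactly.
F(x) = -4*x**2/3 + x - 4*sin(3*x) - atan(2*x)/2 is an antiderivative of f.
Check: d/dx[-4*x**2/3 + x - 4*sin(3*x) - atan(2*x)/2] = (-32*x**3 - 144*x**2*cos(3*x) + 12*x**2 - 8*x - 36*cos(3*x))/(12*x**2 + 3) = f(x).
F(0) = 0; F(-1/2) = -5/6 + pi/8 + 4*sin(3/2).
Integral = F(0) - F(-1/2) = -4*sin(3/2) - pi/8 + 5/6.

Antiderivative: F(x) = -4*x**2/3 + x - 4*sin(3*x) - atan(2*x)/2; value = -4*sin(3/2) - pi/8 + 5/6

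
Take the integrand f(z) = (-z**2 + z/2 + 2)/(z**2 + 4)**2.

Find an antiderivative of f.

An antiderivative is F(z) = -(1 - 3*z)/(4*z**2 + 16) - atan(z/2)/8.

A candidate is checked by its d/dz: the result must match f(z).
Check: d/dz[-(1 - 3*z)/(4*z**2 + 16) - atan(z/2)/8] = (-2*z**2 + z + 4)/(2*z**4 + 16*z**2 + 32), which equals f(z).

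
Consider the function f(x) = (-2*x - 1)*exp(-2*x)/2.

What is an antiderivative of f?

Recognize the product-rule pattern: f = u'v + uv' with u = x/2 + 1/2, v = exp(-2*x), so integration by parts undoes it.
Check: d/dx[(x + 1)*exp(-2*x)/2] = (-2*x - 1)*exp(-2*x)/2 = f(x).

An antiderivative is F(x) = (x + 1)*exp(-2*x)/2.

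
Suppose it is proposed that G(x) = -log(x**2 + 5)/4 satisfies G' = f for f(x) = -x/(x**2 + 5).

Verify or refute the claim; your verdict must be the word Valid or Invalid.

Invalid: d/dx[G] - f = x/(2*x**2 + 10), which is not 0.

d/dx[G] = -x/(2*x**2 + 10)
d/dx[G] - f(x) = x/(2*x**2 + 10) != 0.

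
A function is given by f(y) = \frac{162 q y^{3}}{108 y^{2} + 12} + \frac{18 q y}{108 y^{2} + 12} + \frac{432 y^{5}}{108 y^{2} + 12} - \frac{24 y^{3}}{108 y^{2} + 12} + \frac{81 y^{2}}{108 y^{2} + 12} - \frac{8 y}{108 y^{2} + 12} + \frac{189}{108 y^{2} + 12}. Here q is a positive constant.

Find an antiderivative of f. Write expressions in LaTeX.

Integrate term by term and add the pieces.
Check: d/dy[\frac{9 q y^{2} + 12 y^{4} - 4 y^{2} + 9 y + 60 \operatorname{atan}{\left(3 y \right)} - 30}{12}] = \frac{162 q y^{3} + 18 q y + 432 y^{5} - 24 y^{3} + 81 y^{2} - 8 y + 189}{108 y^{2} + 12}, which equals f(y).

An antiderivative is F(y) = \frac{9 q y^{2} + 12 y^{4} - 4 y^{2} + 9 y + 60 \operatorname{atan}{\left(3 y \right)} - 30}{12}.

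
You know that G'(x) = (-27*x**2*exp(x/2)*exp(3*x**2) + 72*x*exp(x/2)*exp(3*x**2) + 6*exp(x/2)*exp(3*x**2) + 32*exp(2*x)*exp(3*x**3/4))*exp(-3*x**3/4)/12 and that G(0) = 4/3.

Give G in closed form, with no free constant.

A first test for any G(x): its x-derivative must equal the given G'(x).
A general antiderivative is 4*exp(2*x)/3 + exp(-3*x**3/4 + 3*x**2 + x/2) + C.
The condition gives C = 4/3 - (7/3) = -1.
So G(x) = exp(x/2)*exp(3*x**2)*exp(-3*x**3/4) + 4*exp(2*x)/3 - 1.
Check: d/dx[exp(x/2)*exp(3*x**2)*exp(-3*x**3/4) + 4*exp(2*x)/3 - 1] = (-27*x**2*exp(x/2)*exp(3*x**2) + 72*x*exp(x/2)*exp(3*x**2) + 6*exp(x/2)*exp(3*x**2) + 32*exp(2*x)*exp(3*x**3/4))*exp(-3*x**3/4)/12 = G'(x).

G(x) = exp(x/2)*exp(3*x**2)*exp(-3*x**3/4) + 4*exp(2*x)/3 - 1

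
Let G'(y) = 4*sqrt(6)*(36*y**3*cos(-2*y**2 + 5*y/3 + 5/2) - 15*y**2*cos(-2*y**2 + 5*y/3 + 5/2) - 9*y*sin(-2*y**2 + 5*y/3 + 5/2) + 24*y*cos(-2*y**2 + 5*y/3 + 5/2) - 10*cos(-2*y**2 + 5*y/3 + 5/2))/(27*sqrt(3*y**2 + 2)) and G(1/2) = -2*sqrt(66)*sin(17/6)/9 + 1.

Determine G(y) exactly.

G(y) = -4*sqrt(2*y**2 + 4/3)*sin(-2*y**2 + 5*y/3 + 5/2)/3 + 1

G'(y) has the shape u'v + uv' for u = -4*sqrt(2*y**2 + 4/3)/3 and v = sin(-2*y**2 + 5*y/3 + 5/2) — it is the derivative of the product u*v.
A general antiderivative is -4*sqrt(2*y**2 + 4/3)*sin(-2*y**2 + 5*y/3 + 5/2)/3 + C.
The condition gives C = -2*sqrt(66)*sin(17/6)/9 + 1 - (-2*sqrt(66)*sin(17/6)/9) = 1.
So G(y) = -4*sqrt(2*y**2 + 4/3)*sin(-2*y**2 + 5*y/3 + 5/2)/3 + 1.
Check: d/dy[-4*sqrt(2*y**2 + 4/3)*sin(-2*y**2 + 5*y/3 + 5/2)/3 + 1] = sqrt(3)*(144*sqrt(2)*y**3*cos(-2*y**2 + 5*y/3 + 5/2) - 60*sqrt(2)*y**2*cos(-2*y**2 + 5*y/3 + 5/2) - 36*sqrt(2)*y*sin(-2*y**2 + 5*y/3 + 5/2) + 96*sqrt(2)*y*cos(-2*y**2 + 5*y/3 + 5/2) - 40*sqrt(2)*cos(-2*y**2 + 5*y/3 + 5/2))/(27*sqrt(3*y**2 + 2)), which equals G'(y).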